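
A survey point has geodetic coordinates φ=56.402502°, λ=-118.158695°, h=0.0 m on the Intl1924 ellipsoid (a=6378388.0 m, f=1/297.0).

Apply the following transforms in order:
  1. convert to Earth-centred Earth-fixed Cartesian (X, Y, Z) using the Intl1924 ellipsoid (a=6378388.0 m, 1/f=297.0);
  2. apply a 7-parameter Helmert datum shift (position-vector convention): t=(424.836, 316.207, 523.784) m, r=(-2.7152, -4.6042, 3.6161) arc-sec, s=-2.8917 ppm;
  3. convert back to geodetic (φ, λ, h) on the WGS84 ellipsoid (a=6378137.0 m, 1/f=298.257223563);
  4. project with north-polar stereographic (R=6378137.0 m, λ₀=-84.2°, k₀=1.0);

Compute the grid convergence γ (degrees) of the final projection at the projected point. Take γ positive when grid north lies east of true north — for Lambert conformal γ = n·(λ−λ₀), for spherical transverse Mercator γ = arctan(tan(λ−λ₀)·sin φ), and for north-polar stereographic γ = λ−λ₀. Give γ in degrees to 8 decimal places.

-33.95625890

start: φ=56.402502°, λ=-118.158695°, h=0.000 m
→ ECEF (a=6378388.000, f=1/297.0): X=-1669529.7183, Y=-3119056.8801, Z=5289482.4026
→ Helmert 7p (PV): X=-1669163.4438, Y=-3118691.2939, Z=5289994.6823
→ geod (Bowring, a=6378137.000): φ=56.40799418°, λ=-118.15625890°, h=340.4028 m
→ into stereo (λ₀=-84.2°): φ=56.40799418°, λ−λ₀=-33.95625890°
convergence γ = -33.95625890°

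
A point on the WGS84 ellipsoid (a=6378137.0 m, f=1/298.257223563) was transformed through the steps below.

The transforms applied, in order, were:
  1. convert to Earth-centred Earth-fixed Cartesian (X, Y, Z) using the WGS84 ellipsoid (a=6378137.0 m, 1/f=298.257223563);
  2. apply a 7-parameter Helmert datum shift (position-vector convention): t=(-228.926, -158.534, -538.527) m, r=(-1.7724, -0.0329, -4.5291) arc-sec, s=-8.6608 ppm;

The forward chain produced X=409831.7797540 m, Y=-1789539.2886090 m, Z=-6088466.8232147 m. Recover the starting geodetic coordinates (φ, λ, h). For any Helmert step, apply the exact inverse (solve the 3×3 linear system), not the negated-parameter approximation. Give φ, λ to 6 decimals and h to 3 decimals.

start: X=409831.7798, Y=-1789539.2886, Z=-6088466.8232 m
→ Helmert⁻¹: X=410102.5759, Y=-1789334.9341, Z=-6087996.4639
→ geod (Bowring, a=6378137.000): φ=-73.32629800°, λ=-77.09117200°, h=215.9820 m

φ=-73.326298°, λ=-77.091172°, h=215.982 m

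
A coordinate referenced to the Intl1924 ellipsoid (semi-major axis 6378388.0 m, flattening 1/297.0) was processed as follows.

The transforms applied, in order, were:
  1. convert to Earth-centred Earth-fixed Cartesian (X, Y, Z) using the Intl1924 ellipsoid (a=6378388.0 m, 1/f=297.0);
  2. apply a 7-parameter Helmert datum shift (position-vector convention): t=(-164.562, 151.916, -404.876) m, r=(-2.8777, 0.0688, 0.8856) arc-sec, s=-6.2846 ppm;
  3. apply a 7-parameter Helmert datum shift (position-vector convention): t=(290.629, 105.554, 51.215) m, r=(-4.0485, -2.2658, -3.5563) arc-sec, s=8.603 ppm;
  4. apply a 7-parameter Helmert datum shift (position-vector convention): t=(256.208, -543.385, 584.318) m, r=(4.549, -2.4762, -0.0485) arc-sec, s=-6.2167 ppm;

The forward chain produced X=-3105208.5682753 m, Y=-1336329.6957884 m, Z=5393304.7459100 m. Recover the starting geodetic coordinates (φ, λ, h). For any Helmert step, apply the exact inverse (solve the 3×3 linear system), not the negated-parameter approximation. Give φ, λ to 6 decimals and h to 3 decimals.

start: X=-3105208.5683, Y=-1336329.6958, Z=5393304.7459 m
→ Helmert⁻¹: X=-3105419.0275, Y=-1335676.4110, Z=5392820.6907
→ Helmert⁻¹: X=-3105600.6663, Y=-1335929.8652, Z=5392730.9756
→ Helmert⁻¹: X=-3105463.1565, Y=-1336152.0871, Z=5393150.0684
→ geod (Bowring, a=6378388.000): φ=58.09195500°, λ=-156.71979400°, h=2212.4650 m

φ=58.091955°, λ=-156.719794°, h=2212.465 m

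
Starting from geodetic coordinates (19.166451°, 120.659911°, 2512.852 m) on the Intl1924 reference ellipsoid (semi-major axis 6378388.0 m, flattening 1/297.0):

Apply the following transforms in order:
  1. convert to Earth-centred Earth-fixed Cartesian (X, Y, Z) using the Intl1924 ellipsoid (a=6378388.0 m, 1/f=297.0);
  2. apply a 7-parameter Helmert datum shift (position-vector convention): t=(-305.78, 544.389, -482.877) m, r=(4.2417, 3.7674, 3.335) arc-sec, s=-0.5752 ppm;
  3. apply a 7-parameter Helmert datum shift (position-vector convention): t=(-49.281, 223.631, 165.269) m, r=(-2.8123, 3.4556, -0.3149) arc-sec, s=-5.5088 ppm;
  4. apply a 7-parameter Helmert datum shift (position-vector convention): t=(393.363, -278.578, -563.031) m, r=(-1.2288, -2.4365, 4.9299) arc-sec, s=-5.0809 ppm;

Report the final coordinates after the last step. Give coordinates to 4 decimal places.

X=-3074709.9833 m, Y=5186842.8671 m, Z=2080785.1849 m

start: φ=19.166451°, λ=120.659911°, h=2512.852 m
→ ECEF (a=6378388.000, f=1/297.0): X=-3074631.0010, Y=5186531.8800, Z=2081612.6774
→ Helmert 7p (PV): X=-3074980.8507, Y=5186980.7665, Z=2081291.4183
→ Helmert 7p (PV): X=-3074970.4053, Y=5187208.8950, Z=2081426.0164
→ Helmert 7p (PV): X=-3074709.9833, Y=5186842.8671, Z=2080785.1849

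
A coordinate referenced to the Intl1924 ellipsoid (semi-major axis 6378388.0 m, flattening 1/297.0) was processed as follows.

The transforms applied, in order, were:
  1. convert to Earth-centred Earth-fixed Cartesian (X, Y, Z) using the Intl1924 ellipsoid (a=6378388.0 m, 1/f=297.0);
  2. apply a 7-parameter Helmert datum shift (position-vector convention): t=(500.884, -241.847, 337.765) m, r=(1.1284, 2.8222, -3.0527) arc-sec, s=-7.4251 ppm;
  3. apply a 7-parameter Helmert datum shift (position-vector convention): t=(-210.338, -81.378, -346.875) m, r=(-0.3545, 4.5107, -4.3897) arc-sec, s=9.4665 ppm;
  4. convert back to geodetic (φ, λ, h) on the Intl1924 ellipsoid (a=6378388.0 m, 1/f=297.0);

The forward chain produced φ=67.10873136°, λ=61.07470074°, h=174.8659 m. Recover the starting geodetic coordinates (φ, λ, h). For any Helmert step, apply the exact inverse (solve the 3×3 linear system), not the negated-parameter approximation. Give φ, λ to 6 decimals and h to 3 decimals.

start: φ=67.108731°, λ=61.074701°, h=174.866 m
→ ECEF (a=6378388.000, f=1/297.0): X=1203496.1347, Y=2177856.0615, Z=5853436.1506
→ Helmert⁻¹: X=1203520.7146, Y=2177932.3748, Z=5853757.6736
→ Helmert⁻¹: X=1202916.4359, Y=2178240.2203, Z=5853467.9136
→ geod (Bowring, a=6378388.000): φ=67.10838000°, λ=61.09066200°, h=225.8910 m

φ=67.108380°, λ=61.090662°, h=225.891 m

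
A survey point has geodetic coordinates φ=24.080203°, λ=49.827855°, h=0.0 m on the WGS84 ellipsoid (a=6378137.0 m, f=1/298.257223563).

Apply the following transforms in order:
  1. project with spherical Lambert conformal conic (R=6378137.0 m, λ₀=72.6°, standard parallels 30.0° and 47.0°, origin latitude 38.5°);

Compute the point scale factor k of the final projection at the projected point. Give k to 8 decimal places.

1.01993052

start: φ=24.080203°, λ=49.827855°, h=0.000 m
→ into lcc (λ₀=72.6°): φ=24.08020300°, λ−λ₀=-22.77214500°
scale k = 1.01993052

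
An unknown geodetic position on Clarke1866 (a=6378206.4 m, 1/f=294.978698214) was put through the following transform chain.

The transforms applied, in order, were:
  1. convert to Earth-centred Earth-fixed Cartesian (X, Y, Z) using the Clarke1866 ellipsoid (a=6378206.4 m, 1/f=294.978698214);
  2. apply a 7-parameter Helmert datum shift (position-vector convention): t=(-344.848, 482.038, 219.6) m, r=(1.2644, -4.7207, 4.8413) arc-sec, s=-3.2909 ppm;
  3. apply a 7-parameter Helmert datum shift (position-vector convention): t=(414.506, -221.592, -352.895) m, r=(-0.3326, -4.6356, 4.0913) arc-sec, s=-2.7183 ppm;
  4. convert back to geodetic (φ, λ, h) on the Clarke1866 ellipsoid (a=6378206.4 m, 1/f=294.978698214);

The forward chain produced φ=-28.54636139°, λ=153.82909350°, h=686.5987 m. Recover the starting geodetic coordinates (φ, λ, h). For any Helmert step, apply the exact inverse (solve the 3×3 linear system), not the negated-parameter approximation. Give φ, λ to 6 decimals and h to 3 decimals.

start: φ=-28.546361°, λ=153.829094°, h=686.599 m
→ ECEF (a=6378206.400, f=1/294.978698214): X=-5032857.8236, Y=2473299.5214, Z=-3029991.5449
→ Helmert⁻¹: X=-5033305.0323, Y=2473632.5588, Z=-3029529.7781
→ Helmert⁻¹: X=-5032988.0354, Y=2473258.2187, Z=-3029659.3218
→ geod (Bowring, a=6378206.400): φ=-28.54330300°, λ=153.83005900°, h=614.5030 m

φ=-28.543303°, λ=153.830059°, h=614.503 m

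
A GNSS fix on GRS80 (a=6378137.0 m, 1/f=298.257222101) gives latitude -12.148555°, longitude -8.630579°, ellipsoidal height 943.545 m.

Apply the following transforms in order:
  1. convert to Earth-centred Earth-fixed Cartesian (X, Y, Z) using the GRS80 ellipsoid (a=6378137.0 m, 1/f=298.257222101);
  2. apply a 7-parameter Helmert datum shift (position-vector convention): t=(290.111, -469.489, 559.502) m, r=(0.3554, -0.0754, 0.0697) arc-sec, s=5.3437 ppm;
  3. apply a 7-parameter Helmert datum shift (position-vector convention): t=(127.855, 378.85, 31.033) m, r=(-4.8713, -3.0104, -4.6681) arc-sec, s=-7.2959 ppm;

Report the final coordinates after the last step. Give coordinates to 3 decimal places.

X=6166925.368 m, Y=-936220.644 m, Z=-1332965.224 m

start: φ=-12.148555°, λ=-8.630579°, h=943.545 m
→ ECEF (a=6378137.000, f=1/298.257222101): X=6166520.3749, Y=-935965.1695, Z=-1333671.1186
→ Helmert 7p (PV): X=6166844.2418, Y=-936435.2783, Z=-1333118.1018
→ Helmert 7p (PV): X=6166925.3677, Y=-936220.6443, Z=-1332965.2238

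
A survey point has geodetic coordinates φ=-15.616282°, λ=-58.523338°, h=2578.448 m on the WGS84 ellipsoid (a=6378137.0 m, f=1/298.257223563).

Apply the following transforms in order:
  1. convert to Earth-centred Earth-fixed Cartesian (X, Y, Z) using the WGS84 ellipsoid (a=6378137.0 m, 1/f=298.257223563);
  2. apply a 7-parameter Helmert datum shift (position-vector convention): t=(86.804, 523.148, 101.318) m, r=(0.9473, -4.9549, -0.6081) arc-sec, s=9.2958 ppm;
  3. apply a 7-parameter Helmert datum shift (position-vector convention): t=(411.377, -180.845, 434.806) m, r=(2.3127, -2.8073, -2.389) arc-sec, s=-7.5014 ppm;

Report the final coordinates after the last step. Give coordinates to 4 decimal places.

start: φ=-15.616282°, λ=-58.523338°, h=2578.448 m
→ ECEF (a=6378137.000, f=1/298.257223563): X=3209490.6568, Y=-5242204.5104, Z=-1706567.1070
→ Helmert 7p (PV): X=3209632.8363, Y=-5241731.7173, Z=-1706428.6295
→ Helmert 7p (PV): X=3209982.6508, Y=-5241891.2835, Z=-1705996.1109

X=3209982.6508 m, Y=-5241891.2835 m, Z=-1705996.1109 m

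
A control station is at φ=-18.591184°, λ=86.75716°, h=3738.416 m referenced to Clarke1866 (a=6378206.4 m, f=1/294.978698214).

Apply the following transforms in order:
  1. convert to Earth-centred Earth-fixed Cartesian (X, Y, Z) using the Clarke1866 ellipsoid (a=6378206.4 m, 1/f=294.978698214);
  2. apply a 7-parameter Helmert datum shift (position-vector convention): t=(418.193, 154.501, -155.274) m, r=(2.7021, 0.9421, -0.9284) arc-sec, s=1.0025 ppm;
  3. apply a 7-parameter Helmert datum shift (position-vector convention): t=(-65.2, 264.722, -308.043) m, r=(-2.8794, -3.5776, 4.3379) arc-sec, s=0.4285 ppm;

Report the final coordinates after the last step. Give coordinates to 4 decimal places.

X=342572.5230 m, Y=6041742.0714 m, Z=-2022048.3532 m

start: φ=-18.591184°, λ=86.757160°, h=3738.416 m
→ ECEF (a=6378206.400, f=1/294.978698214): X=342293.0734, Y=6041310.2749, Z=-2021581.3290
→ Helmert 7p (PV): X=342729.5682, Y=6041495.7747, Z=-2021661.0508
→ Helmert 7p (PV): X=342572.5230, Y=6041742.0714, Z=-2022048.3532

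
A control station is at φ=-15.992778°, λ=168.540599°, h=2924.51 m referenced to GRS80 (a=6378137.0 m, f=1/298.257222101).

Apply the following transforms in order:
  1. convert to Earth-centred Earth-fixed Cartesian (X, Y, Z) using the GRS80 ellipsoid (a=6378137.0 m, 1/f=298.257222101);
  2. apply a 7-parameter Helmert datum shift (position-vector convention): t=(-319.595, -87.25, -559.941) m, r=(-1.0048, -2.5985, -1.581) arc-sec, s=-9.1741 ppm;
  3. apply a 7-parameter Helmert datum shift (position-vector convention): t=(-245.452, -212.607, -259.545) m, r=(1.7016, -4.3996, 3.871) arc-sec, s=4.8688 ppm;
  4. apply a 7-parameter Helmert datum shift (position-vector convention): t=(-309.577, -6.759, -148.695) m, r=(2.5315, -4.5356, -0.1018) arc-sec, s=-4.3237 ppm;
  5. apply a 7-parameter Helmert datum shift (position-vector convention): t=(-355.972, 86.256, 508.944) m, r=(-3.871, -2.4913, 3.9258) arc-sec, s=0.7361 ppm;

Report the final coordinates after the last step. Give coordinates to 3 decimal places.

X=-6014440.822 m, Y=1218577.531 m, Z=-1747623.670 m

start: φ=-15.992778°, λ=168.540599°, h=2924.510 m
→ ECEF (a=6378137.000, f=1/298.257222101): X=-6013340.3866, Y=1218991.2239, Z=-1746765.5218
→ Helmert 7p (PV): X=-6013573.4659, Y=1218930.3729, Z=-1747391.1306
→ Helmert 7p (PV): X=-6013833.8009, Y=1218625.2579, Z=-1747777.3969
→ Helmert 7p (PV): X=-6014078.3424, Y=1218637.6484, Z=-1748035.8177
→ Helmert 7p (PV): X=-6014440.8224, Y=1218577.5309, Z=-1747623.6699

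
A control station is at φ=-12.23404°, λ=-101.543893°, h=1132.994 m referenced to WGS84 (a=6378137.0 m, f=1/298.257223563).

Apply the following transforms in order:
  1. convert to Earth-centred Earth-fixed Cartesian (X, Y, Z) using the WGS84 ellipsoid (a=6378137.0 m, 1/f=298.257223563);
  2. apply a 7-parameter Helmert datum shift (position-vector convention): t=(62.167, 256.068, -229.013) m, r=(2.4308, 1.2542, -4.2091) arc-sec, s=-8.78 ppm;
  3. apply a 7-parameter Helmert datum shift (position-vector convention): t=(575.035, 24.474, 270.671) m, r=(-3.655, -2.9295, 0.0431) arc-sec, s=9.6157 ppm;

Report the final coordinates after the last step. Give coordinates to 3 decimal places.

start: φ=-12.234040°, λ=-101.543893°, h=1132.994 m
→ ECEF (a=6378137.000, f=1/298.257223563): X=-1247806.3393, Y=-6109204.6397, Z=-1342956.0483
→ Helmert 7p (PV): X=-1247866.0475, Y=-6108853.6437, Z=-1343237.6784
→ Helmert 7p (PV): X=-1247282.6575, Y=-6108911.9736, Z=-1342889.3971

X=-1247282.657 m, Y=-6108911.974 m, Z=-1342889.397 m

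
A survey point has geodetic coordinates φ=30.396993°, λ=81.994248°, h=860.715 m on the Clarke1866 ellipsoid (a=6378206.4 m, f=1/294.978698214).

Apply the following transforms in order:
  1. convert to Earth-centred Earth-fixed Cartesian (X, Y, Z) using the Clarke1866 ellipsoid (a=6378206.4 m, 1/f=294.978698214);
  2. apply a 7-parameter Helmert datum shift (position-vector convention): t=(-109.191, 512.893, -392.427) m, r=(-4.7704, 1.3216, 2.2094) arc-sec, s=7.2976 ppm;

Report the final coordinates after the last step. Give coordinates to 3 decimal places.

start: φ=30.396993°, λ=81.994248°, h=860.715 m
→ ECEF (a=6378206.400, f=1/294.978698214): X=766970.2626, Y=5453304.5747, Z=3208671.1452
→ Helmert 7p (PV): X=766828.8144, Y=5453939.6884, Z=3208171.0970

X=766828.814 m, Y=5453939.688 m, Z=3208171.097 m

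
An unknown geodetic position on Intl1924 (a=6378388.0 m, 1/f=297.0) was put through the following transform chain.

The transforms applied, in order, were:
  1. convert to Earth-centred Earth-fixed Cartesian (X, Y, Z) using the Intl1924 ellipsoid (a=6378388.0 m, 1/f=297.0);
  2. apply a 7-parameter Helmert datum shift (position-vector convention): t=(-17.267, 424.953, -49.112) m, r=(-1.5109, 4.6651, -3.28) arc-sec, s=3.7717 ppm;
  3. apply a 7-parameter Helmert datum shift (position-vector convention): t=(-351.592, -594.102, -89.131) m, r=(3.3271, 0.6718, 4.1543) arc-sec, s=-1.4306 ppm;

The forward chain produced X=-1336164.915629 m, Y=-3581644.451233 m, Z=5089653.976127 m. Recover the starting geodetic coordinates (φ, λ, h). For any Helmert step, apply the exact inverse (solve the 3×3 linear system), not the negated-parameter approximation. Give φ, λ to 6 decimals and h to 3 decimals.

start: X=-1336164.9156, Y=-3581644.4512, Z=5089653.9761 m
→ Helmert⁻¹: X=-1335903.9345, Y=-3580946.4666, Z=5089803.7990
→ Helmert⁻¹: X=-1335939.7934, Y=-3581416.4387, Z=5089777.2646
→ geod (Bowring, a=6378388.000): φ=53.27849400°, λ=-110.45651900°, h=673.6790 m

φ=53.278494°, λ=-110.456519°, h=673.679 m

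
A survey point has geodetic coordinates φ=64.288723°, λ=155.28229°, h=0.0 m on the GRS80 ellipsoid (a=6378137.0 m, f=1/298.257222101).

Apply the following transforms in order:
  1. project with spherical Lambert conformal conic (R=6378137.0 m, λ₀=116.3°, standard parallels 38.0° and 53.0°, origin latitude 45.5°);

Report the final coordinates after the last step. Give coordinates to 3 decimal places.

E=1908772.125 m, N=2588767.046 m

start: φ=64.288723°, λ=155.282290°, h=0.000 m
→ lcc (R=6378137.0, λ₀=116.3°): E=1908772.1248, N=2588767.0460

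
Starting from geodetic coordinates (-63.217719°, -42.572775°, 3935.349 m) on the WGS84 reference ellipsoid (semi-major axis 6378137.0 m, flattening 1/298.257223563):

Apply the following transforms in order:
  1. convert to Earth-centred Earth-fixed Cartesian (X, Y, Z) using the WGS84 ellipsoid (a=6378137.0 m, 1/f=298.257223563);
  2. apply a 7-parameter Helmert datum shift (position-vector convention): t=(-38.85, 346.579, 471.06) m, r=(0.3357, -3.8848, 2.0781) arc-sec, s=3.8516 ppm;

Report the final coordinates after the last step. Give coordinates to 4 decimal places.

start: φ=-63.217719°, λ=-42.572775°, h=3935.349 m
→ ECEF (a=6378137.000, f=1/298.257223563): X=2123440.0542, Y=-1950741.8858, Z=-5674467.5045
→ Helmert 7p (PV): X=2123535.9100, Y=-1950372.1914, Z=-5673981.4820

X=2123535.9100 m, Y=-1950372.1914 m, Z=-5673981.4820 m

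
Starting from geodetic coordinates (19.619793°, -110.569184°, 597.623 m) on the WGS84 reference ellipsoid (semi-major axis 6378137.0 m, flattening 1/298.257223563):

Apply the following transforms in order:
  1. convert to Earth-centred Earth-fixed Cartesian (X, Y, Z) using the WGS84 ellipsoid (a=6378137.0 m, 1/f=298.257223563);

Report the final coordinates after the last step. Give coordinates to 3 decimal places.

start: φ=19.619793°, λ=-110.569184°, h=597.623 m
→ ECEF (a=6378137.000, f=1/298.257223563): X=-2111775.3688, Y=-5627475.4832, Z=2128298.6518

X=-2111775.369 m, Y=-5627475.483 m, Z=2128298.652 m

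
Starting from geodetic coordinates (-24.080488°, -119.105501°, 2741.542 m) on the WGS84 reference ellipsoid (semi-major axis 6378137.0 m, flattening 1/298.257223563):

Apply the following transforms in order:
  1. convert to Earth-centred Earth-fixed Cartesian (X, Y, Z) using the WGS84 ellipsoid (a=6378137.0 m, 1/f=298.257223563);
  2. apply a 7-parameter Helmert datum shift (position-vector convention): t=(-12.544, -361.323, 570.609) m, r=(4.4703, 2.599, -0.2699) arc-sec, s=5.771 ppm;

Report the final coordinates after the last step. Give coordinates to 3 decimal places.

X=-2835317.831 m, Y=-5093118.467 m, Z=-2587062.482 m

start: φ=-24.080488°, λ=-119.105501°, h=2741.542 m
→ ECEF (a=6378137.000, f=1/298.257223563): X=-2835249.6564, Y=-5092787.5427, Z=-2587543.5087
→ Helmert 7p (PV): X=-2835317.8307, Y=-5093118.4670, Z=-2587062.4819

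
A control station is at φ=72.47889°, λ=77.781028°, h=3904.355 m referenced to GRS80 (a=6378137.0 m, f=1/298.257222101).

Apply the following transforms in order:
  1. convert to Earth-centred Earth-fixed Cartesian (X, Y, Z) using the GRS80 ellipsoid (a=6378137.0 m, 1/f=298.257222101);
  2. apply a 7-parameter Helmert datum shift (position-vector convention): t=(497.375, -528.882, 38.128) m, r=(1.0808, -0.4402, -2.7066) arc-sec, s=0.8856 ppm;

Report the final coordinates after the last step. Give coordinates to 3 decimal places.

start: φ=72.478890°, λ=77.781028°, h=3904.355 m
→ ECEF (a=6378137.000, f=1/298.257222101): X=407895.3719, Y=1883571.0444, Z=6063710.4133
→ Helmert 7p (PV): X=408404.8834, Y=1883006.7050, Z=6063764.6515

X=408404.883 m, Y=1883006.705 m, Z=6063764.652 m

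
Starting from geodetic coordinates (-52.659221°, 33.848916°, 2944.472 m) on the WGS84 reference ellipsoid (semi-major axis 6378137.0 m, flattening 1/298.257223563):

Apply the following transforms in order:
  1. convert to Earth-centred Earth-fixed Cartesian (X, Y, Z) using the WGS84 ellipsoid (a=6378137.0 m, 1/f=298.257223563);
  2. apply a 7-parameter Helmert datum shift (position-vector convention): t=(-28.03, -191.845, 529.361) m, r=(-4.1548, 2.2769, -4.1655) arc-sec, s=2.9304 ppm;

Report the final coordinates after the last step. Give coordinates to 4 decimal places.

X=3221252.3798 m, Y=2160093.7004 m, Z=-5049536.4758 m

start: φ=-52.659221°, λ=33.848916°, h=2944.472 m
→ ECEF (a=6378137.000, f=1/298.257223563): X=3221283.0854, Y=2160445.9902, Z=-5049971.9613
→ Helmert 7p (PV): X=3221252.3798, Y=2160093.7004, Z=-5049536.4758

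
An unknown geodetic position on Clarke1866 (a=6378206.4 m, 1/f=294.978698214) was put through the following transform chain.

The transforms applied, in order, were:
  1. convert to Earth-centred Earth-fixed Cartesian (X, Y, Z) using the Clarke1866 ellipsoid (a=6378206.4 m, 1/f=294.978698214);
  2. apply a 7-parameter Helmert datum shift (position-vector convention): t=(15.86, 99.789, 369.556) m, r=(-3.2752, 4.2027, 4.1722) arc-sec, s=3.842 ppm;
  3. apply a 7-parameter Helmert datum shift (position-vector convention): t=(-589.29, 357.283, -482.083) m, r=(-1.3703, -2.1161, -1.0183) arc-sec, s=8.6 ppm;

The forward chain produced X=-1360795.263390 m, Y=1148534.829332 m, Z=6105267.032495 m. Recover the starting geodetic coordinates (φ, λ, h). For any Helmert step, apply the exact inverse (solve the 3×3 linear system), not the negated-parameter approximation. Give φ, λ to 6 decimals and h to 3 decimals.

φ=73.851065°, λ=139.838180°, h=1206.666 m

start: X=-1360795.2634, Y=1148534.8293, Z=6105267.0325 m
→ Helmert⁻¹: X=-1360137.3044, Y=1148120.3945, Z=6105718.1878
→ Helmert⁻¹: X=-1360249.1162, Y=1147946.7652, Z=6105315.6875
→ geod (Bowring, a=6378206.400): φ=73.85106500°, λ=139.83818000°, h=1206.6660 m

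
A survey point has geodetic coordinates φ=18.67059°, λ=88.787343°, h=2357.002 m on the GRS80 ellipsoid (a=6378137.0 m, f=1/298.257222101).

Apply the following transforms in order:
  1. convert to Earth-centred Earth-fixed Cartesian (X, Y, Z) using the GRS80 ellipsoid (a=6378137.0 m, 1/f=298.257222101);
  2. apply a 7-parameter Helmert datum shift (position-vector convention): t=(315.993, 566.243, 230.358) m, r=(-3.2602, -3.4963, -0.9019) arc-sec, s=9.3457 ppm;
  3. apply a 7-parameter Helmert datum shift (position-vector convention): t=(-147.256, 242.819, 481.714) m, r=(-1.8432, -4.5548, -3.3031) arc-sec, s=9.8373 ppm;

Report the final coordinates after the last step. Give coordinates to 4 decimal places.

X=128185.1731 m, Y=6046410.8869 m, Z=2030200.5889 m

start: φ=18.670590°, λ=88.787343°, h=2357.002 m
→ ECEF (a=6378137.000, f=1/298.257222101): X=127969.9467, Y=6045438.2446, Z=2029594.1631
→ Helmert 7p (PV): X=128279.1668, Y=6046092.5067, Z=2029750.1038
→ Helmert 7p (PV): X=128185.1731, Y=6046410.8869, Z=2030200.5889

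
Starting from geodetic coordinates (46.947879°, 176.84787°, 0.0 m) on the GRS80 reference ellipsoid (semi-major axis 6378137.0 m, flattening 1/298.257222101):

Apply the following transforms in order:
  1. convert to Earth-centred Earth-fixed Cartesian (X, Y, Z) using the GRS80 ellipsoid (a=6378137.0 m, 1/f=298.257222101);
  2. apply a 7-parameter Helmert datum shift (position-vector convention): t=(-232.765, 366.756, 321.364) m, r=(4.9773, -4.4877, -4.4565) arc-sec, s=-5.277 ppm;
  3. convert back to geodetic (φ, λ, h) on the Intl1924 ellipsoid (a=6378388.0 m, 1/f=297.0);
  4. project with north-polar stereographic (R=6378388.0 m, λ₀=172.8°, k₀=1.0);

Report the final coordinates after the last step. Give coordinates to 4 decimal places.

start: φ=46.947879°, λ=176.847870°, h=0.000 m
→ ECEF (a=6378137.000, f=1/298.257222101): X=-4355324.2456, Y=239850.3982, Z=4637811.1526
→ Helmert 7p (PV): X=-4355629.7497, Y=240198.0752, Z=4638019.0724
→ geod (Bowring, a=6378388.000): φ=46.94784512°, λ=176.84353100°, h=170.9459 m
→ stereo (R=6378388.0, λ₀=172.8°): E=354809.6467, N=-5019210.7145

E=354809.6467 m, N=-5019210.7145 m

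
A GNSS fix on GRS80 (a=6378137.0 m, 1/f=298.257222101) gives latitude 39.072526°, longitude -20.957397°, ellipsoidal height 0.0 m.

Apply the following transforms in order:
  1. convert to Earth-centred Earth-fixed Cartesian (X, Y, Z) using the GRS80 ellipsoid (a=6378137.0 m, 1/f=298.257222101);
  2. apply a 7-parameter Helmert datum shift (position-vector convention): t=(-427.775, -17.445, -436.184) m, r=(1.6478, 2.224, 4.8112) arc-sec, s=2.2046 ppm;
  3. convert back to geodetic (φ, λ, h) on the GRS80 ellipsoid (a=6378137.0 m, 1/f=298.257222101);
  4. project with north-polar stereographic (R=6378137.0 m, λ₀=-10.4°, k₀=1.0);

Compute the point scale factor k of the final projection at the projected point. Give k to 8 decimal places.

1.22678127

start: φ=39.072526°, λ=-20.957397°, h=0.000 m
→ ECEF (a=6378137.000, f=1/298.257222101): X=4630251.0380, Y=-1773437.7774, Z=3998571.0506
→ Helmert 7p (PV): X=4629917.9507, Y=-1773383.0733, Z=3998079.5895
→ geod (Bowring, a=6378137.000): φ=39.07096614°, λ=-20.95818343°, h=-566.4423 m
→ into stereo (λ₀=-10.4°): φ=39.07096614°, λ−λ₀=-10.55818343°
scale k = 1.22678127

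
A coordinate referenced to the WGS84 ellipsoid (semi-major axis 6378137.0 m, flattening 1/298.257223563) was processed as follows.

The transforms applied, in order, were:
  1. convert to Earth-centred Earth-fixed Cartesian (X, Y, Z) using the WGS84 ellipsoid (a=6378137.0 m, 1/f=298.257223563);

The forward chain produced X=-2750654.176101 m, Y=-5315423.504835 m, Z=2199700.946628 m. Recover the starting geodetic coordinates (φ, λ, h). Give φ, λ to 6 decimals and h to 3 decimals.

φ=20.305200°, λ=-117.360906°, h=821.830 m

start: X=-2750654.1761, Y=-5315423.5048, Z=2199700.9466 m
→ geod (Bowring, a=6378137.000): φ=20.30520000°, λ=-117.36090600°, h=821.8300 m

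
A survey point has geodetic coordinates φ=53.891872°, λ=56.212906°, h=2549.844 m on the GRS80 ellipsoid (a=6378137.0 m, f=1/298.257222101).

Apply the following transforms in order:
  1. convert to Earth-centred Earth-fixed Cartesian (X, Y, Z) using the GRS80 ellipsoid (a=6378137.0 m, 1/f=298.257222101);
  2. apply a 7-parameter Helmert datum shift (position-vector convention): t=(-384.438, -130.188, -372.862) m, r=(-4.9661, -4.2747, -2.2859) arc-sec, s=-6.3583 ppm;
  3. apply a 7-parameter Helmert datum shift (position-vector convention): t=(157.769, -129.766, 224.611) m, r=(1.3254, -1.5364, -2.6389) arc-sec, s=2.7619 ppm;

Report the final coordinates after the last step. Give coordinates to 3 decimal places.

X=2095361.457 m, Y=3131762.916 m, Z=5131557.690 m

start: φ=53.891872°, λ=56.212906°, h=2549.844 m
→ ECEF (a=6378137.000, f=1/298.257222101): X=2095665.4573, Y=3131993.5846, Z=5131720.6416
→ Helmert 7p (PV): X=2095196.0532, Y=3131943.8099, Z=5131283.1751
→ Helmert 7p (PV): X=2095361.4570, Y=3131762.9162, Z=5131557.6897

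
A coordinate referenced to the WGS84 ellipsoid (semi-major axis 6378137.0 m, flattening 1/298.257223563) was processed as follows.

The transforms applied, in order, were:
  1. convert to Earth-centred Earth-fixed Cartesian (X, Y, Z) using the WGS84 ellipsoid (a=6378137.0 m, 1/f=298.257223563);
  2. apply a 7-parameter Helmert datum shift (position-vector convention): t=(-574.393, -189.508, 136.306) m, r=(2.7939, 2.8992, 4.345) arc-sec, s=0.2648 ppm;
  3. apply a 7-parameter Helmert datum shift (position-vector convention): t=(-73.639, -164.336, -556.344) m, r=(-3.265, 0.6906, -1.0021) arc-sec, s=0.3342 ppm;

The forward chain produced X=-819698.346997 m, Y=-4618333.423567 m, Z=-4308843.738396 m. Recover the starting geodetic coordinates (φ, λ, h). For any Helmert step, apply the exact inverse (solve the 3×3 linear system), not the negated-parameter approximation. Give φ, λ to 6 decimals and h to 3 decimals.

start: X=-819698.3470, Y=-4618333.4236, Z=-4308843.7384 m
→ Helmert⁻¹: X=-819587.5729, Y=-4618103.3282, Z=-4308361.7994
→ Helmert⁻¹: X=-819049.6827, Y=-4617953.7028, Z=-4308445.9257
→ geod (Bowring, a=6378137.000): φ=-42.76361000°, λ=-100.05750600°, h=275.2590 m

φ=-42.763610°, λ=-100.057506°, h=275.259 m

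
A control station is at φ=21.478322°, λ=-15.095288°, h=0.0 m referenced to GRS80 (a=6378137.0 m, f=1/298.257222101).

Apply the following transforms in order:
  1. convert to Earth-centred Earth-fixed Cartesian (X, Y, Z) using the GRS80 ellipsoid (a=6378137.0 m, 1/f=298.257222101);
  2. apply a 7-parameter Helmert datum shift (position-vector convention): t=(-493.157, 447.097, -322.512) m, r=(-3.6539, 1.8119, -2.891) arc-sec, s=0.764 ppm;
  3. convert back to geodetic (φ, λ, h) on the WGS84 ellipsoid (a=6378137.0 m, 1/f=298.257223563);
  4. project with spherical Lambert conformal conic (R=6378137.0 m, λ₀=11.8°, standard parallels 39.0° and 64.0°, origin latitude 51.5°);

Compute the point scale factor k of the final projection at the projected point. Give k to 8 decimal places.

start: φ=21.478322°, λ=-15.095288°, h=0.000 m
→ ECEF (a=6378137.000, f=1/298.257222101): X=5732987.7206, Y=-1546373.0102, Z=2320757.5356
→ Helmert 7p (PV): X=5732497.6560, Y=-1545966.3367, Z=2320413.8296
→ geod (Bowring, a=6378137.000): φ=21.47734815°, λ=-15.09273056°, h=-664.6914 m
→ into lcc (λ₀=11.8°): φ=21.47734815°, λ−λ₀=-26.89273056°
scale k = 1.10629352

1.10629352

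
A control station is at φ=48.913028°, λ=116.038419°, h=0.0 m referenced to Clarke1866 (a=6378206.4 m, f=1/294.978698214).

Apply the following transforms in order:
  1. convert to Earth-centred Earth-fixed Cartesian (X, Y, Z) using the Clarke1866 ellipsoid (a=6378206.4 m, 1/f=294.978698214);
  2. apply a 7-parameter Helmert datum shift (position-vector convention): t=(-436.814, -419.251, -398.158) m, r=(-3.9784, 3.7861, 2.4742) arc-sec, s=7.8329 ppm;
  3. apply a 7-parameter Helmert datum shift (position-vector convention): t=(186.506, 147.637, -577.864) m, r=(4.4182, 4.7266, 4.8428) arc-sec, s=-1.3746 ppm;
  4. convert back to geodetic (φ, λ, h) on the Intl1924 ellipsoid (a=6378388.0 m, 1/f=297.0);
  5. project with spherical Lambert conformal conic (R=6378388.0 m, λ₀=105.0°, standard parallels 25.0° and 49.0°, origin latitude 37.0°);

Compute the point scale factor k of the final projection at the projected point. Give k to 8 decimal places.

start: φ=48.913028°, λ=116.038419°, h=0.000 m
→ ECEF (a=6378206.400, f=1/294.978698214): X=-1843630.0980, Y=3773577.7073, Z=4784003.3832
→ Helmert 7p (PV): X=-1844038.8048, Y=3773258.1731, Z=4783603.7542
→ Helmert 7p (PV): X=-1843828.7374, Y=3773254.8632, Z=4783142.3943
→ geod (Bowring, a=6378388.000): φ=48.90800801°, λ=116.04278744°, h=-1046.9663 m
→ into lcc (λ₀=105.0°): φ=48.90800801°, λ−λ₀=11.04278744°
scale k = 0.99963854

0.99963854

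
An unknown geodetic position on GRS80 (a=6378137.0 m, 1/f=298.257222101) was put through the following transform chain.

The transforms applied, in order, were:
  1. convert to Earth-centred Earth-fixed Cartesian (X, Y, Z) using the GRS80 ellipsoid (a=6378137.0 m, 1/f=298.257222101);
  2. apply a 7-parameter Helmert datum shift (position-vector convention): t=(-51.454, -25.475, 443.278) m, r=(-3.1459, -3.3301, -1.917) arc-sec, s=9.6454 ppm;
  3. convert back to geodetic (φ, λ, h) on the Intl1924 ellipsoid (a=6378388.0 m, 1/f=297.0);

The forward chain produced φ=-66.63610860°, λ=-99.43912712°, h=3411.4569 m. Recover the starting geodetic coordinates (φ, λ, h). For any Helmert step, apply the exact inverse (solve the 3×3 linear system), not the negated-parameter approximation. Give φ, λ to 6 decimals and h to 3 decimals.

φ=-66.638071°, λ=-99.439971°, h=3917.928 m

start: φ=-66.636109°, λ=-99.439127°, h=3411.457 m
→ ECEF (a=6378388.000, f=1/297.0): X=-416234.7923, Y=-2503658.6041, Z=-5835703.6742
→ Helmert⁻¹: X=-416250.2796, Y=-2503523.8383, Z=-5836122.1236
→ geod (Bowring, a=6378137.000): φ=-66.63807100°, λ=-99.43997100°, h=3917.9280 m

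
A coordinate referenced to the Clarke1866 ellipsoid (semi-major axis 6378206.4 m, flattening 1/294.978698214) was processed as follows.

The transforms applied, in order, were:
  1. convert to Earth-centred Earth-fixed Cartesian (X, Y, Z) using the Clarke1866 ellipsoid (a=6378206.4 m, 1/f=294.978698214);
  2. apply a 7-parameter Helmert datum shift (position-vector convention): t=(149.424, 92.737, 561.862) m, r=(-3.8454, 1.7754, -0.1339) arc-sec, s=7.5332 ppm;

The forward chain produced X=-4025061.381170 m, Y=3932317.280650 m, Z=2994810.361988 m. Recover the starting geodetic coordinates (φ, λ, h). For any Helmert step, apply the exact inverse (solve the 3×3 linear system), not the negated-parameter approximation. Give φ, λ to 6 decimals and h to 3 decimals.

φ=28.179869°, λ=135.670124°, h=721.068 m

start: X=-4025061.3812, Y=3932317.2806, Z=2994810.3620 m
→ Helmert⁻¹: X=-4025208.8081, Y=3932136.4865, Z=2994264.6043
→ geod (Bowring, a=6378206.400): φ=28.17986900°, λ=135.67012400°, h=721.0680 m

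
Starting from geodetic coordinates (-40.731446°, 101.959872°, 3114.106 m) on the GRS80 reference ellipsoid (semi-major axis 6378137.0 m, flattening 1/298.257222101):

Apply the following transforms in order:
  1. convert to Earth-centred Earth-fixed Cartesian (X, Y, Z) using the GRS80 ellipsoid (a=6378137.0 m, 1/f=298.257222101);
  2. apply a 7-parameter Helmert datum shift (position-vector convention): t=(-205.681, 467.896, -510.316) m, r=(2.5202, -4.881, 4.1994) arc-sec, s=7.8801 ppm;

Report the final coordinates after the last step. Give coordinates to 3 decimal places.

start: φ=-40.731446°, λ=101.959872°, h=3114.106 m
→ ECEF (a=6378137.000, f=1/298.257222101): X=-1003487.2105, Y=4737348.3368, Z=-4141901.5175
→ Helmert 7p (PV): X=-1003699.2350, Y=4737883.7405, Z=-4142410.3359

X=-1003699.235 m, Y=4737883.740 m, Z=-4142410.336 m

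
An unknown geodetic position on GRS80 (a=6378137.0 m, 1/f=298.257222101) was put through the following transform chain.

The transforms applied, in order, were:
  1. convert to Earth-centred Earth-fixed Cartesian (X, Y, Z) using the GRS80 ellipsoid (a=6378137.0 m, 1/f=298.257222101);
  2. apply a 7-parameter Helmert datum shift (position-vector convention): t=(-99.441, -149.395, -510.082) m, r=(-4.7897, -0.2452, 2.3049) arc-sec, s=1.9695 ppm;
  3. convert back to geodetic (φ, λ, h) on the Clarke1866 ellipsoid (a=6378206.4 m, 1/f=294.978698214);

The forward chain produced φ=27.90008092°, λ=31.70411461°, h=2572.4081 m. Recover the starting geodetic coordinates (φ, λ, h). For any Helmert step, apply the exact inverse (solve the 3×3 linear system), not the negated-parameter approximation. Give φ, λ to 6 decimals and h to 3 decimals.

start: φ=27.900081°, λ=31.704115°, h=2572.408 m
→ ECEF (a=6378206.400, f=1/294.978698214): X=4801161.2880, Y=2965733.9747, Z=2967762.2618
→ Helmert⁻¹: X=4801287.9423, Y=2965754.9486, Z=2968329.6583
→ geod (Bowring, a=6378137.000): φ=27.90233100°, λ=31.70362000°, h=2960.3300 m

φ=27.902331°, λ=31.703620°, h=2960.330 m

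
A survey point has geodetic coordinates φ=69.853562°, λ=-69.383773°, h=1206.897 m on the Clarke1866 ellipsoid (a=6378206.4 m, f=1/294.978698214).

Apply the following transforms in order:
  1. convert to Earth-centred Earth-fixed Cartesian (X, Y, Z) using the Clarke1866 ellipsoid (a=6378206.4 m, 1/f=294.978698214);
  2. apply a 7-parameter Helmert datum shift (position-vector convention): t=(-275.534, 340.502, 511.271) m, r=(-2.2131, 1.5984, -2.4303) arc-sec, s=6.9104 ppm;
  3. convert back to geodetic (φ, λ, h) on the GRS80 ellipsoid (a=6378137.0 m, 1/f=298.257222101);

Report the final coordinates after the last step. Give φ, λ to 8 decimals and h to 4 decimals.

start: φ=69.853562°, λ=-69.383773°, h=1206.897 m
→ ECEF (a=6378206.400, f=1/294.978698214): X=775967.2895, Y=-2062653.5836, Z=5966381.1822
→ Helmert 7p (PV): X=775719.0499, Y=-2062272.4620, Z=5966949.8013
→ geod (Bowring, a=6378137.000): φ=69.85767127°, λ=-69.38632522°, h=1447.5707 m

φ=69.85767127°, λ=-69.38632522°, h=1447.5707 m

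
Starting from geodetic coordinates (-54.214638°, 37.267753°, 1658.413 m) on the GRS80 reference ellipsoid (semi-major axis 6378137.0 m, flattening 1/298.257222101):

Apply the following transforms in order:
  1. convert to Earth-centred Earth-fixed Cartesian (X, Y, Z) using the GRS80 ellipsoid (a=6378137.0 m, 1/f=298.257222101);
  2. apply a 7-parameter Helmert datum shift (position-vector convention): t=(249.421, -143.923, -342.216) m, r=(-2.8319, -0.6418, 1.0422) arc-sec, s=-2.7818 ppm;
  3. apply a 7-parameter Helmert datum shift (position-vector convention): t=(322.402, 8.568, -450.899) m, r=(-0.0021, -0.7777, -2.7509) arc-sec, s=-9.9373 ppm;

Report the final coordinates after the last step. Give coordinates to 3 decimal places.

X=2976003.458 m, Y=2263754.122 m, Z=-5152833.741 m

start: φ=-54.214638°, λ=37.267753°, h=1658.413 m
→ ECEF (a=6378137.000, f=1/298.257222101): X=2975415.2727, Y=2264013.7099, Z=-5152095.5304
→ Helmert 7p (PV): X=2975661.0082, Y=2263807.7876, Z=-5152445.2398
→ Helmert 7p (PV): X=2976003.4582, Y=2263754.1217, Z=-5152833.7412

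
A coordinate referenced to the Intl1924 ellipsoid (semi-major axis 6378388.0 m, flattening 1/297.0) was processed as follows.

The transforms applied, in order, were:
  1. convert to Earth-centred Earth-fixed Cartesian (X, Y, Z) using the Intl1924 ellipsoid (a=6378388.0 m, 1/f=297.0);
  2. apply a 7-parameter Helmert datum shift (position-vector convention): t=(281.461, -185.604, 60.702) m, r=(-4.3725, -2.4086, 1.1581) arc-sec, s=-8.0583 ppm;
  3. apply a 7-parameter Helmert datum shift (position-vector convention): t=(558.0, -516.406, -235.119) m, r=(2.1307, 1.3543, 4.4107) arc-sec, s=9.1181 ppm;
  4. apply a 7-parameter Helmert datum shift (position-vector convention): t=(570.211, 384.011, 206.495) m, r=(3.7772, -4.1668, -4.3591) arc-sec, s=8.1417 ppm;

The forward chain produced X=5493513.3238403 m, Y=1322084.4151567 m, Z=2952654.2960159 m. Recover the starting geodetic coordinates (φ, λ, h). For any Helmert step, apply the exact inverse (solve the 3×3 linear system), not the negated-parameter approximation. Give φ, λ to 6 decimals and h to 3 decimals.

start: X=5493513.3238, Y=1322084.4152, Z=2952654.2960 m
→ Helmert⁻¹: X=5492930.0956, Y=1321859.7917, Z=2952288.5930
→ Helmert⁻¹: X=5492330.9055, Y=1322277.1933, Z=2952519.1935
→ Helmert⁻¹: X=5492135.6024, Y=1322380.0306, Z=2952446.1831
→ geod (Bowring, a=6378388.000): φ=27.75235600°, λ=13.53782100°, h=340.3560 m

φ=27.752356°, λ=13.537821°, h=340.356 m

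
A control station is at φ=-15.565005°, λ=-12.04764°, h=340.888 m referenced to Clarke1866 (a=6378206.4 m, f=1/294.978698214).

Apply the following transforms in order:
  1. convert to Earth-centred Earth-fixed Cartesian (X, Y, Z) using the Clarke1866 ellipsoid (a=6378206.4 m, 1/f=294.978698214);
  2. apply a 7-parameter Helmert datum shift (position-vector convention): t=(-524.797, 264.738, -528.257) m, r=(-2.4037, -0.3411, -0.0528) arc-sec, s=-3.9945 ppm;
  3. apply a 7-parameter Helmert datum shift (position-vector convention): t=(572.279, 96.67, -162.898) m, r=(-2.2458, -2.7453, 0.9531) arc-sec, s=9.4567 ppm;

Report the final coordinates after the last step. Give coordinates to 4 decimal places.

X=6010861.5469 m, Y=-1282506.6054 m, Z=-1700976.7065 m

start: φ=-15.565005°, λ=-12.047640°, h=340.888 m
→ ECEF (a=6378206.400, f=1/294.978698214): X=6010750.1895, Y=-1282848.9071, Z=-1700395.1076
→ Helmert 7p (PV): X=6010203.8661, Y=-1282600.3988, Z=-1700891.6828
→ Helmert 7p (PV): X=6010861.5469, Y=-1282506.6054, Z=-1700976.7065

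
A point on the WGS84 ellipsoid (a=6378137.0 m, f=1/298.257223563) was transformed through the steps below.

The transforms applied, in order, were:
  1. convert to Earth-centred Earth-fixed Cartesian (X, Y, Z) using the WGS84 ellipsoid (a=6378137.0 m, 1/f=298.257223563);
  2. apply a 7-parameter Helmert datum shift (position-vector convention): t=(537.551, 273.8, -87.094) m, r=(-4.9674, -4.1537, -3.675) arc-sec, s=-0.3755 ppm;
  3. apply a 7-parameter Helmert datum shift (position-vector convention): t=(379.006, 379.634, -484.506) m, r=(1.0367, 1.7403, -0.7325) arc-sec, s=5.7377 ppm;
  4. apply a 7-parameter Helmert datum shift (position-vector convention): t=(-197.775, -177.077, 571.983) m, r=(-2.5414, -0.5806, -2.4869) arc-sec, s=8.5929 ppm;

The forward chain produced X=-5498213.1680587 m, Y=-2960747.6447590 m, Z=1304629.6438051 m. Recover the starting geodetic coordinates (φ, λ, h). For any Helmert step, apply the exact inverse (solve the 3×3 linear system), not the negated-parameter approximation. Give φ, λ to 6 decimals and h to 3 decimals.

φ=11.875900°, λ=-151.694811°, h=3045.227 m

start: X=-5498213.1681, Y=-2960747.6448, Z=1304629.6438 m
→ Helmert⁻¹: X=-5497928.7832, Y=-2960627.4827, Z=1304025.4529
→ Helmert⁻¹: X=-5498276.7325, Y=-2961003.0968, Z=1304470.9662
→ Helmert⁻¹: X=-5498737.3136, Y=-2961407.3974, Z=1304597.9635
→ geod (Bowring, a=6378137.000): φ=11.87590000°, λ=-151.69481100°, h=3045.2270 m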